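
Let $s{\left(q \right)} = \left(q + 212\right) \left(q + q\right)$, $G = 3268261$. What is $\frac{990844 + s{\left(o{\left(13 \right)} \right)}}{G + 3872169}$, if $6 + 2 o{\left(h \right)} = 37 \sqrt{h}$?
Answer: $\frac{1996977}{14280860} + \frac{3811 \sqrt{13}}{3570215} \approx 0.14368$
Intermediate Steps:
$o{\left(h \right)} = -3 + \frac{37 \sqrt{h}}{2}$
$s{\left(q \right)} = 2 q \left(212 + q\right)$ ($s{\left(q \right)} = \left(212 + q\right) 2 q = 2 q \left(212 + q\right)$)
$\frac{990844 + s{\left(o{\left(13 \right)} \right)}}{G + 3872169} = \frac{990844 + 2 \left(-3 + \frac{37 \sqrt{13}}{2}\right) \left(212 - \left(3 - \frac{37 \sqrt{13}}{2}\right)\right)}{3268261 + 3872169} = \frac{990844 + 2 \left(-3 + \frac{37 \sqrt{13}}{2}\right) \left(209 + \frac{37 \sqrt{13}}{2}\right)}{7140430} = \left(990844 + 2 \left(-3 + \frac{37 \sqrt{13}}{2}\right) \left(209 + \frac{37 \sqrt{13}}{2}\right)\right) \frac{1}{7140430} = \frac{495422}{3570215} + \frac{\left(-3 + \frac{37 \sqrt{13}}{2}\right) \left(209 + \frac{37 \sqrt{13}}{2}\right)}{3570215}$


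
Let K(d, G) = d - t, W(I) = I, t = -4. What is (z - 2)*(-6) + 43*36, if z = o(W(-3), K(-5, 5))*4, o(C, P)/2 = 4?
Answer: 1368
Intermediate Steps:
K(d, G) = 4 + d (K(d, G) = d - 1*(-4) = d + 4 = 4 + d)
o(C, P) = 8 (o(C, P) = 2*4 = 8)
z = 32 (z = 8*4 = 32)
(z - 2)*(-6) + 43*36 = (32 - 2)*(-6) + 43*36 = 30*(-6) + 1548 = -180 + 1548 = 1368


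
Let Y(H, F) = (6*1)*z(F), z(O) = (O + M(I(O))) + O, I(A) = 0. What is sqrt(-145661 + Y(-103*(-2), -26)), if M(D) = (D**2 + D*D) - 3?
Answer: I*sqrt(145991) ≈ 382.09*I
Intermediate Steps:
M(D) = -3 + 2*D**2 (M(D) = (D**2 + D**2) - 3 = 2*D**2 - 3 = -3 + 2*D**2)
z(O) = -3 + 2*O (z(O) = (O + (-3 + 2*0**2)) + O = (O + (-3 + 2*0)) + O = (O + (-3 + 0)) + O = (O - 3) + O = (-3 + O) + O = -3 + 2*O)
Y(H, F) = -18 + 12*F (Y(H, F) = (6*1)*(-3 + 2*F) = 6*(-3 + 2*F) = -18 + 12*F)
sqrt(-145661 + Y(-103*(-2), -26)) = sqrt(-145661 + (-18 + 12*(-26))) = sqrt(-145661 + (-18 - 312)) = sqrt(-145661 - 330) = sqrt(-145991) = I*sqrt(145991)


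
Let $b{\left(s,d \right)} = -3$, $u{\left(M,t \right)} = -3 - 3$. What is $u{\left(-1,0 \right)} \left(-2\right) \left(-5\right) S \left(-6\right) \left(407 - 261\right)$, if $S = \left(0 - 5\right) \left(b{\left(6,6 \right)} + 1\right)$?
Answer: $525600$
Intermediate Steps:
$u{\left(M,t \right)} = -6$ ($u{\left(M,t \right)} = -3 - 3 = -6$)
$S = 10$ ($S = \left(0 - 5\right) \left(-3 + 1\right) = \left(-5\right) \left(-2\right) = 10$)
$u{\left(-1,0 \right)} \left(-2\right) \left(-5\right) S \left(-6\right) \left(407 - 261\right) = \left(-6\right) \left(-2\right) \left(-5\right) 10 \left(-6\right) \left(407 - 261\right) = 12 \left(-5\right) 10 \left(-6\right) 146 = \left(-60\right) 10 \left(-6\right) 146 = \left(-600\right) \left(-6\right) 146 = 3600 \cdot 146 = 525600$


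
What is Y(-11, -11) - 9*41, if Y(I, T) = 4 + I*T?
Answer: -244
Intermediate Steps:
Y(-11, -11) - 9*41 = (4 - 11*(-11)) - 9*41 = (4 + 121) - 369 = 125 - 369 = -244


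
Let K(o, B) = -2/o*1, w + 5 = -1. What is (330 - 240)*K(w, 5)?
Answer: 30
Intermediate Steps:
w = -6 (w = -5 - 1 = -6)
K(o, B) = -2/o
(330 - 240)*K(w, 5) = (330 - 240)*(-2/(-6)) = 90*(-2*(-1/6)) = 90*(1/3) = 30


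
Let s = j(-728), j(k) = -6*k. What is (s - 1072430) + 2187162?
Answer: 1119100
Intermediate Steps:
s = 4368 (s = -6*(-728) = 4368)
(s - 1072430) + 2187162 = (4368 - 1072430) + 2187162 = -1068062 + 2187162 = 1119100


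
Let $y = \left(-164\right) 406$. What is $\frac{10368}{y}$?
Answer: $- \frac{1296}{8323} \approx -0.15571$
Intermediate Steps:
$y = -66584$
$\frac{10368}{y} = \frac{10368}{-66584} = 10368 \left(- \frac{1}{66584}\right) = - \frac{1296}{8323}$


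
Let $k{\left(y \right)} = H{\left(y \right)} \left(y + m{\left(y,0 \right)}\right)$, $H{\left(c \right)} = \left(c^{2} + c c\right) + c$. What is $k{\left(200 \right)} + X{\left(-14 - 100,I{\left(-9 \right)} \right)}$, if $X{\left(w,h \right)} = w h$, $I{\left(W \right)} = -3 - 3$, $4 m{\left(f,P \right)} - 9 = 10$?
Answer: $16421634$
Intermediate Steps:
$m{\left(f,P \right)} = \frac{19}{4}$ ($m{\left(f,P \right)} = \frac{9}{4} + \frac{1}{4} \cdot 10 = \frac{9}{4} + \frac{5}{2} = \frac{19}{4}$)
$H{\left(c \right)} = c + 2 c^{2}$ ($H{\left(c \right)} = \left(c^{2} + c^{2}\right) + c = 2 c^{2} + c = c + 2 c^{2}$)
$I{\left(W \right)} = -6$
$X{\left(w,h \right)} = h w$
$k{\left(y \right)} = y \left(1 + 2 y\right) \left(\frac{19}{4} + y\right)$ ($k{\left(y \right)} = y \left(1 + 2 y\right) \left(y + \frac{19}{4}\right) = y \left(1 + 2 y\right) \left(\frac{19}{4} + y\right)$)
$k{\left(200 \right)} + X{\left(-14 - 100,I{\left(-9 \right)} \right)} = \frac{1}{4} \cdot 200 \left(1 + 2 \cdot 200\right) \left(19 + 4 \cdot 200\right) - 6 \left(-14 - 100\right) = \frac{1}{4} \cdot 200 \left(1 + 400\right) \left(19 + 800\right) - 6 \left(-14 - 100\right) = \frac{1}{4} \cdot 200 \cdot 401 \cdot 819 - -684 = 16420950 + 684 = 16421634$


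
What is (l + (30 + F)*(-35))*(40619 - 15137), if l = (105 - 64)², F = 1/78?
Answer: 208880201/13 ≈ 1.6068e+7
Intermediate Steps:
F = 1/78 ≈ 0.012821
l = 1681 (l = 41² = 1681)
(l + (30 + F)*(-35))*(40619 - 15137) = (1681 + (30 + 1/78)*(-35))*(40619 - 15137) = (1681 + (2341/78)*(-35))*25482 = (1681 - 81935/78)*25482 = (49183/78)*25482 = 208880201/13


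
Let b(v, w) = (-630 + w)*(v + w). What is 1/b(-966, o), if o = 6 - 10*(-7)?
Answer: 1/493060 ≈ 2.0282e-6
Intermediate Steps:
o = 76 (o = 6 + 70 = 76)
1/b(-966, o) = 1/(76² - 630*(-966) - 630*76 - 966*76) = 1/(5776 + 608580 - 47880 - 73416) = 1/493060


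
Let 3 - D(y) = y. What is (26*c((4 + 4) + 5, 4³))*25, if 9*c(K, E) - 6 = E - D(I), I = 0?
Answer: 43550/9 ≈ 4838.9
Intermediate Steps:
D(y) = 3 - y
c(K, E) = ⅓ + E/9 (c(K, E) = ⅔ + (E - (3 - 1*0))/9 = ⅔ + (E - (3 + 0))/9 = ⅔ + (E - 1*3)/9 = ⅔ + (E - 3)/9 = ⅔ + (-3 + E)/9 = ⅔ + (-⅓ + E/9) = ⅓ + E/9)
(26*c((4 + 4) + 5, 4³))*25 = (26*(⅓ + (⅑)*4³))*25 = (26*(⅓ + (⅑)*64))*25 = (26*(⅓ + 64/9))*25 = (26*(67/9))*25 = (1742/9)*25 = 43550/9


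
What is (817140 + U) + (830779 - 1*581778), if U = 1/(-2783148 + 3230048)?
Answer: 476458412901/446900 ≈ 1.0661e+6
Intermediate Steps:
U = 1/446900 ≈ 2.2376e-6
(817140 + U) + (830779 - 1*581778) = (817140 + 1/446900) + (830779 - 1*581778) = 365179866001/446900 + (830779 - 581778) = 365179866001/446900 + 249001 = 476458412901/446900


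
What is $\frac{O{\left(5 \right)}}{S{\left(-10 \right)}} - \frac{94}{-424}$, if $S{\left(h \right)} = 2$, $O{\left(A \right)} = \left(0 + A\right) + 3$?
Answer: $\frac{895}{212} \approx 4.2217$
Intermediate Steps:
$O{\left(A \right)} = 3 + A$ ($O{\left(A \right)} = A + 3 = 3 + A$)
$\frac{O{\left(5 \right)}}{S{\left(-10 \right)}} - \frac{94}{-424} = \frac{3 + 5}{2} - \frac{94}{-424} = 8 \cdot \frac{1}{2} - - \frac{47}{212} = 4 + \frac{47}{212} = \frac{895}{212}$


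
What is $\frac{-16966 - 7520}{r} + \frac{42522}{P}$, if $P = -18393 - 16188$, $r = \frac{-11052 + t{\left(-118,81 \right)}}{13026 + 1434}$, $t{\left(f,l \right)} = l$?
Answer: $\frac{8555935558}{265121} \approx 32272.0$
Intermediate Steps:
$r = - \frac{3657}{4820}$ ($r = \frac{-11052 + 81}{13026 + 1434} = - \frac{10971}{14460} = \left(-10971\right) \frac{1}{14460} = - \frac{3657}{4820} \approx -0.75871$)
$P = -34581$
$\frac{-16966 - 7520}{r} + \frac{42522}{P} = \frac{-16966 - 7520}{- \frac{3657}{4820}} + \frac{42522}{-34581} = \left(-24486\right) \left(- \frac{4820}{3657}\right) + 42522 \left(- \frac{1}{34581}\right) = \frac{742280}{23} - \frac{14174}{11527} = \frac{8555935558}{265121}$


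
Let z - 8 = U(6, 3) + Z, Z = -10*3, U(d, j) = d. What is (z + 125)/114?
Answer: 109/114 ≈ 0.95614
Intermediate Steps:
Z = -30
z = -16 (z = 8 + (6 - 30) = 8 - 24 = -16)
(z + 125)/114 = (-16 + 125)/114 = 109*(1/114) = 109/114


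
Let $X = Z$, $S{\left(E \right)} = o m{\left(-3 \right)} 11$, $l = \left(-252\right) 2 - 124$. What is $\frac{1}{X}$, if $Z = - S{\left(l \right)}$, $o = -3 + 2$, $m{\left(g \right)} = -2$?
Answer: $- \frac{1}{22} \approx -0.045455$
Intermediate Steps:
$o = -1$
$l = -628$ ($l = -504 - 124 = -628$)
$S{\left(E \right)} = 22$ ($S{\left(E \right)} = \left(-1\right) \left(-2\right) 11 = 2 \cdot 11 = 22$)
$Z = -22$ ($Z = \left(-1\right) 22 = -22$)
$X = -22$
$\frac{1}{X} = \frac{1}{-22} = - \frac{1}{22}$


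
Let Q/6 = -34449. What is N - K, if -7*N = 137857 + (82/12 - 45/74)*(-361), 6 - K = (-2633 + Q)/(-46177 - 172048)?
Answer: -67055610979/3460425 ≈ -19378.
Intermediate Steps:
Q = -206694 (Q = 6*(-34449) = -206694)
K = 1100023/218225 (K = 6 - (-2633 - 206694)/(-46177 - 172048) = 6 - (-209327)/(-218225) = 6 - (-209327)*(-1)/218225 = 6 - 1*209327/218225 = 6 - 209327/218225 = 1100023/218225 ≈ 5.0408)
N = -15052676/777 (N = -(137857 + (82/12 - 45/74)*(-361))/7 = -(137857 + (82*(1/12) - 45*1/74)*(-361))/7 = -(137857 + (41/6 - 45/74)*(-361))/7 = -(137857 + (691/111)*(-361))/7 = -(137857 - 249451/111)/7 = -⅐*15052676/111 = -15052676/777 ≈ -19373.)
N - K = -15052676/777 - 1*1100023/218225 = -15052676/777 - 1100023/218225 = -67055610979/3460425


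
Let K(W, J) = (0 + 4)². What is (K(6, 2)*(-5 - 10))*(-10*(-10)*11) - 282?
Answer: -264282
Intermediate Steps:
K(W, J) = 16 (K(W, J) = 4² = 16)
(K(6, 2)*(-5 - 10))*(-10*(-10)*11) - 282 = (16*(-5 - 10))*(-10*(-10)*11) - 282 = (16*(-15))*(100*11) - 282 = -240*1100 - 282 = -264000 - 282 = -264282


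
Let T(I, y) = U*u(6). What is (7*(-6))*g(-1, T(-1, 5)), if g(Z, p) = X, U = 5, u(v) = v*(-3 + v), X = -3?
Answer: 126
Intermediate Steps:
T(I, y) = 90 (T(I, y) = 5*(6*(-3 + 6)) = 5*(6*3) = 5*18 = 90)
g(Z, p) = -3
(7*(-6))*g(-1, T(-1, 5)) = (7*(-6))*(-3) = -42*(-3) = 126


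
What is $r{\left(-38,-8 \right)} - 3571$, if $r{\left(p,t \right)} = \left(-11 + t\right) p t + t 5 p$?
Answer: $-7827$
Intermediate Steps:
$r{\left(p,t \right)} = 5 p t + p t \left(-11 + t\right)$ ($r{\left(p,t \right)} = p \left(-11 + t\right) t + 5 t p = p t \left(-11 + t\right) + 5 p t = 5 p t + p t \left(-11 + t\right)$)
$r{\left(-38,-8 \right)} - 3571 = \left(-38\right) \left(-8\right) \left(-6 - 8\right) - 3571 = \left(-38\right) \left(-8\right) \left(-14\right) - 3571 = -4256 - 3571 = -7827$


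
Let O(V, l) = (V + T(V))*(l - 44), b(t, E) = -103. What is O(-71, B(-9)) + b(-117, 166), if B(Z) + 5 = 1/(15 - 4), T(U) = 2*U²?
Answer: -5387051/11 ≈ -4.8973e+5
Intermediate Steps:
B(Z) = -54/11 (B(Z) = -5 + 1/(15 - 4) = -5 + 1/11 = -54/11)
O(V, l) = (-44 + l)*(V + 2*V²) (O(V, l) = (V + 2*V²)*(l - 44) = (V + 2*V²)*(-44 + l) = (-44 + l)*(V + 2*V²))
O(-71, B(-9)) + b(-117, 166) = -71*(-44 - 54/11 - 88*(-71) + 2*(-71)*(-54/11)) - 103 = -71*(-44 - 54/11 + 6248 + 7668/11) - 103 = -71*75858/11 - 103 = -5385918/11 - 103 = -5387051/11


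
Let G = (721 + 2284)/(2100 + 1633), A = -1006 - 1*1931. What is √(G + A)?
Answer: 4*I*√2557295383/3733 ≈ 54.187*I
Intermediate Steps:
A = -2937 (A = -1006 - 1931 = -2937)
G = 3005/3733 ≈ 0.80498
√(G + A) = √(3005/3733 - 2937) = √(-10960816/3733) = 4*I*√2557295383/3733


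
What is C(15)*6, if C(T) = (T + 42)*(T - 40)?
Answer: -8550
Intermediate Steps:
C(T) = (-40 + T)*(42 + T) (C(T) = (42 + T)*(-40 + T) = (-40 + T)*(42 + T))
C(15)*6 = (-1680 + 15² + 2*15)*6 = (-1680 + 225 + 30)*6 = -1425*6 = -8550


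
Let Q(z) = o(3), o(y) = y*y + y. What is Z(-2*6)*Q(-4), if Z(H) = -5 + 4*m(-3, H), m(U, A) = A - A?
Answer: -60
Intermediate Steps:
o(y) = y + y² (o(y) = y² + y = y + y²)
m(U, A) = 0
Q(z) = 12 (Q(z) = 3*(1 + 3) = 3*4 = 12)
Z(H) = -5 (Z(H) = -5 + 4*0 = -5 + 0 = -5)
Z(-2*6)*Q(-4) = -5*12 = -60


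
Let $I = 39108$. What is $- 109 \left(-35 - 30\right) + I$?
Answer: $46193$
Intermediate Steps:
$- 109 \left(-35 - 30\right) + I = - 109 \left(-35 - 30\right) + 39108 = \left(-109\right) \left(-65\right) + 39108 = 7085 + 39108 = 46193$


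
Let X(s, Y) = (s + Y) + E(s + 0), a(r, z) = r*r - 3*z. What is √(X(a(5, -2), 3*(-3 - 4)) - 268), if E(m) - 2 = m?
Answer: 15*I ≈ 15.0*I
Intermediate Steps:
E(m) = 2 + m
a(r, z) = r² - 3*z
X(s, Y) = 2 + Y + 2*s (X(s, Y) = (s + Y) + (2 + (s + 0)) = (Y + s) + (2 + s) = 2 + Y + 2*s)
√(X(a(5, -2), 3*(-3 - 4)) - 268) = √((2 + 3*(-3 - 4) + 2*(5² - 3*(-2))) - 268) = √((2 + 3*(-7) + 2*(25 + 6)) - 268) = √((2 - 21 + 2*31) - 268) = √((2 - 21 + 62) - 268) = √(43 - 268) = √(-225) = 15*I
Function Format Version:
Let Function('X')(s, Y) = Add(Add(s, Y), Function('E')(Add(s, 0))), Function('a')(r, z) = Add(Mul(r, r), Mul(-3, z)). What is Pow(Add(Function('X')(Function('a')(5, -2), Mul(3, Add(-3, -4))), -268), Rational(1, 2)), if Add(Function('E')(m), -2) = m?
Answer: Mul(15, I) ≈ Mul(15.000, I)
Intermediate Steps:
Function('E')(m) = Add(2, m)
Function('a')(r, z) = Add(Pow(r, 2), Mul(-3, z))
Function('X')(s, Y) = Add(2, Y, Mul(2, s)) (Function('X')(s, Y) = Add(Add(s, Y), Add(2, Add(s, 0))) = Add(Add(Y, s), Add(2, s)) = Add(2, Y, Mul(2, s)))
Pow(Add(Function('X')(Function('a')(5, -2), Mul(3, Add(-3, -4))), -268), Rational(1, 2)) = Pow(Add(Add(2, Mul(3, Add(-3, -4)), Mul(2, Add(Pow(5, 2), Mul(-3, -2)))), -268), Rational(1, 2)) = Pow(Add(Add(2, Mul(3, -7), Mul(2, Add(25, 6))), -268), Rational(1, 2)) = Pow(Add(Add(2, -21, Mul(2, 31)), -268), Rational(1, 2)) = Pow(Add(Add(2, -21, 62), -268), Rational(1, 2)) = Pow(Add(43, -268), Rational(1, 2)) = Pow(-225, Rational(1, 2)) = Mul(15, I)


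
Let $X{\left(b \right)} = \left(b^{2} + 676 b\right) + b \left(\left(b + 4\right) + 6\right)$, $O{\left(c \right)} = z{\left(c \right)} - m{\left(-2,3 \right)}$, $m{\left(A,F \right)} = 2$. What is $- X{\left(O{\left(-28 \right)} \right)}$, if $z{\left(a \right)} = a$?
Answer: $18780$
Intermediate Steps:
$O{\left(c \right)} = -2 + c$ ($O{\left(c \right)} = c - 2 = -2 + c$)
$X{\left(b \right)} = b^{2} + 676 b + b \left(10 + b\right)$ ($X{\left(b \right)} = \left(b^{2} + 676 b\right) + b \left(\left(4 + b\right) + 6\right) = \left(b^{2} + 676 b\right) + b \left(10 + b\right) = b^{2} + 676 b + b \left(10 + b\right)$)
$- X{\left(O{\left(-28 \right)} \right)} = - 2 \left(-2 - 28\right) \left(343 - 30\right) = - 2 \left(-30\right) \left(343 - 30\right) = - 2 \left(-30\right) 313 = \left(-1\right) \left(-18780\right) = 18780$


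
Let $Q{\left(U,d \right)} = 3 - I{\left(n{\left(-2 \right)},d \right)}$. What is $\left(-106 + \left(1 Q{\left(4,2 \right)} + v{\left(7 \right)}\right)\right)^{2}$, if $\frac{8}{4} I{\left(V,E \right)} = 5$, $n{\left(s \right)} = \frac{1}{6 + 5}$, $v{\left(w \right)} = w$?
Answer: $\frac{38809}{4} \approx 9702.3$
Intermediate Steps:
$n{\left(s \right)} = \frac{1}{11}$
$I{\left(V,E \right)} = \frac{5}{2}$ ($I{\left(V,E \right)} = \frac{1}{2} \cdot 5 = \frac{5}{2}$)
$Q{\left(U,d \right)} = \frac{1}{2}$ ($Q{\left(U,d \right)} = 3 - \frac{5}{2} = \frac{1}{2}$)
$\left(-106 + \left(1 Q{\left(4,2 \right)} + v{\left(7 \right)}\right)\right)^{2} = \left(-106 + \left(1 \cdot \frac{1}{2} + 7\right)\right)^{2} = \left(-106 + \left(\frac{1}{2} + 7\right)\right)^{2} = \left(-106 + \frac{15}{2}\right)^{2} = \left(- \frac{197}{2}\right)^{2} = \frac{38809}{4}$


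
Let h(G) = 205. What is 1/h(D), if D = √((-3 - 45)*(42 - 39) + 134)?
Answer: 1/205 ≈ 0.0048781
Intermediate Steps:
D = I*√10 (D = √(-48*3 + 134) = √(-144 + 134) = √(-10) = I*√10 ≈ 3.1623*I)
1/h(D) = 1/205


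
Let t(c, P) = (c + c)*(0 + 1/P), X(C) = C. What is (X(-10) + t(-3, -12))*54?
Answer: -513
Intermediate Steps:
t(c, P) = 2*c/P (t(c, P) = (2*c)/P = 2*c/P)
(X(-10) + t(-3, -12))*54 = (-10 + 2*(-3)/(-12))*54 = (-10 + 2*(-3)*(-1/12))*54 = (-10 + ½)*54 = -19/2*54 = -513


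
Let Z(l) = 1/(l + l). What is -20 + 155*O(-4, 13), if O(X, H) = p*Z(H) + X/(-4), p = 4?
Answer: 2065/13 ≈ 158.85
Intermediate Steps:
Z(l) = 1/(2*l)
O(X, H) = 2/H - X/4 (O(X, H) = 4*(1/(2*H)) + X/(-4) = 2/H + X*(-1/4) = 2/H - X/4)
-20 + 155*O(-4, 13) = -20 + 155*(2/13 - 1/4*(-4)) = -20 + 155*(2*(1/13) + 1) = -20 + 155*(2/13 + 1) = -20 + 155*(15/13) = -20 + 2325/13 = 2065/13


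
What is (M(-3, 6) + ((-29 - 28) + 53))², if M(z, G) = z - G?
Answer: 169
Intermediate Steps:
(M(-3, 6) + ((-29 - 28) + 53))² = ((-3 - 1*6) + ((-29 - 28) + 53))² = ((-3 - 6) + (-57 + 53))² = (-9 - 4)² = (-13)² = 169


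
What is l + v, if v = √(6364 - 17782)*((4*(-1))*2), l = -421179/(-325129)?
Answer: 421179/325129 - 8*I*√11418 ≈ 1.2954 - 854.84*I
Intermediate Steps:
l = 421179/325129 (l = -421179*(-1/325129) = 421179/325129 ≈ 1.2954)
v = -8*I*√11418 (v = √(-11418)*(-4*2) = (I*√11418)*(-8) = -8*I*√11418 ≈ -854.84*I)
l + v = 421179/325129 - 8*I*√11418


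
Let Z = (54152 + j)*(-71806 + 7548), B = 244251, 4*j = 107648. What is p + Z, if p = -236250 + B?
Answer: -5209002511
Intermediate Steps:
j = 26912 (j = (1/4)*107648 = 26912)
Z = -5209010512 (Z = (54152 + 26912)*(-71806 + 7548) = 81064*(-64258) = -5209010512)
p = 8001 (p = -236250 + 244251 = 8001)
p + Z = 8001 - 5209010512 = -5209002511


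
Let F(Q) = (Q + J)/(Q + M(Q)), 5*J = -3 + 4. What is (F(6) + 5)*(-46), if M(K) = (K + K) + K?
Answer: -14513/60 ≈ -241.88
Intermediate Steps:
J = ⅕ (J = (-3 + 4)/5 = (⅕)*1 = ⅕ ≈ 0.20000)
M(K) = 3*K (M(K) = 2*K + K = 3*K)
F(Q) = (⅕ + Q)/(4*Q) (F(Q) = (Q + ⅕)/(Q + 3*Q) = (⅕ + Q)/((4*Q)) = (⅕ + Q)*(1/(4*Q)) = (⅕ + Q)/(4*Q))
(F(6) + 5)*(-46) = ((1/20)*(1 + 5*6)/6 + 5)*(-46) = ((1/20)*(⅙)*(1 + 30) + 5)*(-46) = ((1/20)*(⅙)*31 + 5)*(-46) = (31/120 + 5)*(-46) = (631/120)*(-46) = -14513/60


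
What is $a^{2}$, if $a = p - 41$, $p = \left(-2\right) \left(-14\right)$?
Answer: $169$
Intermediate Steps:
$p = 28$
$a = -13$ ($a = 28 - 41 = -13$)
$a^{2} = \left(-13\right)^{2} = 169$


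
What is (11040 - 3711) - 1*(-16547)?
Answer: 23876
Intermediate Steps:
(11040 - 3711) - 1*(-16547) = 7329 + 16547 = 23876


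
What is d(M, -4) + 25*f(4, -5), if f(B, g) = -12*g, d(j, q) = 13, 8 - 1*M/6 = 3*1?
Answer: 1513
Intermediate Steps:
M = 30 (M = 48 - 18 = 30)
d(M, -4) + 25*f(4, -5) = 13 + 25*(-12*(-5)) = 13 + 25*60 = 13 + 1500 = 1513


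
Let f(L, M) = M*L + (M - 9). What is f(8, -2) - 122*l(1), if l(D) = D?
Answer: -149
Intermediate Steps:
f(L, M) = -9 + M + L*M (f(L, M) = L*M + (-9 + M) = -9 + M + L*M)
f(8, -2) - 122*l(1) = (-9 - 2 + 8*(-2)) - 122*1 = (-9 - 2 - 16) - 122 = -27 - 122 = -149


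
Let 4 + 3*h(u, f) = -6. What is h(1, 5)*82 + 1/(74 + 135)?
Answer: -171377/627 ≈ -273.33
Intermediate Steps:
h(u, f) = -10/3 (h(u, f) = -4/3 + (⅓)*(-6) = -4/3 - 2 = -10/3)
h(1, 5)*82 + 1/(74 + 135) = -10/3*82 + 1/(74 + 135) = -820/3 + 1/209 = -171377/627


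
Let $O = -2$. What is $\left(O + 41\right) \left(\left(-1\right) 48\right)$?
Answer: $-1872$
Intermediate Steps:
$\left(O + 41\right) \left(\left(-1\right) 48\right) = \left(-2 + 41\right) \left(\left(-1\right) 48\right) = 39 \left(-48\right) = -1872$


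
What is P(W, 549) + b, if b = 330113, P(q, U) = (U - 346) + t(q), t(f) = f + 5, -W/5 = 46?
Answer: 330091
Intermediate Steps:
W = -230 (W = -5*46 = -230)
t(f) = 5 + f
P(q, U) = -341 + U + q (P(q, U) = (U - 346) + (5 + q) = (-346 + U) + (5 + q) = -341 + U + q)
P(W, 549) + b = (-341 + 549 - 230) + 330113 = -22 + 330113 = 330091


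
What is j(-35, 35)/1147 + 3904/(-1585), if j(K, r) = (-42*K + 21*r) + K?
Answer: -33498/58645 ≈ -0.57120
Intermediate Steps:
j(K, r) = -41*K + 21*r
j(-35, 35)/1147 + 3904/(-1585) = (-41*(-35) + 21*35)/1147 + 3904/(-1585) = (1435 + 735)*(1/1147) + 3904*(-1/1585) = 2170*(1/1147) - 3904/1585 = 70/37 - 3904/1585 = -33498/58645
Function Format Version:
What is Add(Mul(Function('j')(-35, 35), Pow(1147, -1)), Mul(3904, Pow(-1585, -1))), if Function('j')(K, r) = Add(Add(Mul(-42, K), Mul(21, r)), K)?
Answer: Rational(-33498, 58645) ≈ -0.57120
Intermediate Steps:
Function('j')(K, r) = Add(Mul(-41, K), Mul(21, r))
Add(Mul(Function('j')(-35, 35), Pow(1147, -1)), Mul(3904, Pow(-1585, -1))) = Add(Mul(Add(Mul(-41, -35), Mul(21, 35)), Pow(1147, -1)), Mul(3904, Pow(-1585, -1))) = Add(Mul(Add(1435, 735), Rational(1, 1147)), Mul(3904, Rational(-1, 1585))) = Add(Mul(2170, Rational(1, 1147)), Rational(-3904, 1585)) = Add(Rational(70, 37), Rational(-3904, 1585)) = Rational(-33498, 58645)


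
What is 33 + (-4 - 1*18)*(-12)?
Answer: 297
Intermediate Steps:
33 + (-4 - 1*18)*(-12) = 33 + (-4 - 18)*(-12) = 33 - 22*(-12) = 33 + 264 = 297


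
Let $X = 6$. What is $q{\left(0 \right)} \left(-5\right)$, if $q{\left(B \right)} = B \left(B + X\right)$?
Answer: $0$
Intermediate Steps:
$q{\left(B \right)} = B \left(6 + B\right)$ ($q{\left(B \right)} = B \left(B + 6\right) = B \left(6 + B\right)$)
$q{\left(0 \right)} \left(-5\right) = 0 \left(6 + 0\right) \left(-5\right) = 0 \cdot 6 \left(-5\right) = 0 \left(-5\right) = 0$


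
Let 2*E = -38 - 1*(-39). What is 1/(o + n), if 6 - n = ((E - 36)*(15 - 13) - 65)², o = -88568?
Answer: -1/107058 ≈ -9.3407e-6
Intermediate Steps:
E = ½ (E = (-38 - 1*(-39))/2 = (-38 + 39)/2 = (½)*1 = ½ ≈ 0.50000)
n = -18490 (n = 6 - ((½ - 36)*(15 - 13) - 65)² = 6 - (-71/2*2 - 65)² = 6 - (-71 - 65)² = 6 - 1*(-136)² = 6 - 1*18496 = 6 - 18496 = -18490)
1/(o + n) = 1/(-88568 - 18490) = 1/(-107058) = -1/107058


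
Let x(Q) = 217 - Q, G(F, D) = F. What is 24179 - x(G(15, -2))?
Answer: 23977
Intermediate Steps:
24179 - x(G(15, -2)) = 24179 - (217 - 1*15) = 24179 - (217 - 15) = 24179 - 1*202 = 24179 - 202 = 23977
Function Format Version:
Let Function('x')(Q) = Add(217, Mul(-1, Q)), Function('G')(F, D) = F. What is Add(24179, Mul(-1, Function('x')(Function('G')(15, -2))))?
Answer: 23977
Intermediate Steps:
Add(24179, Mul(-1, Function('x')(Function('G')(15, -2)))) = Add(24179, Mul(-1, Add(217, Mul(-1, 15)))) = Add(24179, Mul(-1, Add(217, -15))) = Add(24179, Mul(-1, 202)) = Add(24179, -202) = 23977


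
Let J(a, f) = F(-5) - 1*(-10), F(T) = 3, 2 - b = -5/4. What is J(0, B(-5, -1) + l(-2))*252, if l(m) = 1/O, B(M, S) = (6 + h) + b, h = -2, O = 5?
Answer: 3276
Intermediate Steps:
b = 13/4 (b = 2 - (-5)/4 = 2 - 1*(-5/4) = 2 + 5/4 = 13/4 ≈ 3.2500)
B(M, S) = 29/4 (B(M, S) = (6 - 2) + 13/4 = 4 + 13/4 = 29/4)
l(m) = 1/5
J(a, f) = 13 (J(a, f) = 3 - 1*(-10) = 3 + 10 = 13)
J(0, B(-5, -1) + l(-2))*252 = 13*252 = 3276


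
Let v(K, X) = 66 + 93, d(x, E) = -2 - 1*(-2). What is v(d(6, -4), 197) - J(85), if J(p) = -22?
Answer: 181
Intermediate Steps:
d(x, E) = 0 (d(x, E) = -2 + 2 = 0)
v(K, X) = 159
v(d(6, -4), 197) - J(85) = 159 - 1*(-22) = 159 + 22 = 181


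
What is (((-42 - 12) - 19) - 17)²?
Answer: 8100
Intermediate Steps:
(((-42 - 12) - 19) - 17)² = ((-54 - 19) - 17)² = (-73 - 17)² = (-90)² = 8100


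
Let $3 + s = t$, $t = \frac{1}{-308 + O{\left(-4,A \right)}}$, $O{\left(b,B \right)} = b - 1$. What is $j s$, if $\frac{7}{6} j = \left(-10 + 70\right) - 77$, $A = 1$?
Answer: $\frac{95880}{2191} \approx 43.761$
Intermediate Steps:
$O{\left(b,B \right)} = -1 + b$
$t = - \frac{1}{313}$ ($t = \frac{1}{-308 - 5} = \frac{1}{-313} = - \frac{1}{313} \approx -0.0031949$)
$s = - \frac{940}{313}$ ($s = -3 - \frac{1}{313} = - \frac{940}{313} \approx -3.0032$)
$j = - \frac{102}{7}$ ($j = \frac{6 \left(\left(-10 + 70\right) - 77\right)}{7} = \frac{6 \left(60 - 77\right)}{7} = \frac{6}{7} \left(-17\right) = - \frac{102}{7} \approx -14.571$)
$j s = \left(- \frac{102}{7}\right) \left(- \frac{940}{313}\right) = \frac{95880}{2191}$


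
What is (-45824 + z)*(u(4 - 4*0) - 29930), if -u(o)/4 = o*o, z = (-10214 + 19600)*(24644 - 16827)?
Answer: -2199296192772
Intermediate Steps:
z = 73370362 (z = 9386*7817 = 73370362)
u(o) = -4*o² (u(o) = -4*o*o = -4*o²)
(-45824 + z)*(u(4 - 4*0) - 29930) = (-45824 + 73370362)*(-4*(4 - 4*0)² - 29930) = 73324538*(-4*(4 + 0)² - 29930) = 73324538*(-4*4² - 29930) = 73324538*(-4*16 - 29930) = 73324538*(-64 - 29930) = 73324538*(-29994) = -2199296192772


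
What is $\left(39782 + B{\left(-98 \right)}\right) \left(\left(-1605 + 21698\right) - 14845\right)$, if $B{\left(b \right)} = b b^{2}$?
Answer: $-4730599680$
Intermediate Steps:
$B{\left(b \right)} = b^{3}$
$\left(39782 + B{\left(-98 \right)}\right) \left(\left(-1605 + 21698\right) - 14845\right) = \left(39782 + \left(-98\right)^{3}\right) \left(\left(-1605 + 21698\right) - 14845\right) = \left(39782 - 941192\right) \left(20093 - 14845\right) = \left(-901410\right) 5248 = -4730599680$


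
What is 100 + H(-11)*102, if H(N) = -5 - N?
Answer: 712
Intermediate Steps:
100 + H(-11)*102 = 100 + (-5 - 1*(-11))*102 = 100 + (-5 + 11)*102 = 100 + 6*102 = 100 + 612 = 712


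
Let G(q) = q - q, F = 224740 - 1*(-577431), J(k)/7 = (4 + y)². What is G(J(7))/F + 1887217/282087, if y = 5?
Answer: 1887217/282087 ≈ 6.6902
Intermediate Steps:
J(k) = 567 (J(k) = 7*(4 + 5)² = 7*9² = 7*81 = 567)
F = 802171 (F = 224740 + 577431 = 802171)
G(q) = 0
G(J(7))/F + 1887217/282087 = 0/802171 + 1887217/282087 = 0*(1/802171) + 1887217*(1/282087) = 0 + 1887217/282087 = 1887217/282087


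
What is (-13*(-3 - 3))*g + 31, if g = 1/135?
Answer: 1421/45 ≈ 31.578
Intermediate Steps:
g = 1/135 ≈ 0.0074074
(-13*(-3 - 3))*g + 31 = -13*(-3 - 3)*(1/135) + 31 = -13*(-6)*(1/135) + 31 = 78*(1/135) + 31 = 26/45 + 31 = 1421/45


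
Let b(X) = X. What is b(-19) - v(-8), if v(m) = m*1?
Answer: -11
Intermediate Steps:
v(m) = m
b(-19) - v(-8) = -19 - 1*(-8) = -19 + 8 = -11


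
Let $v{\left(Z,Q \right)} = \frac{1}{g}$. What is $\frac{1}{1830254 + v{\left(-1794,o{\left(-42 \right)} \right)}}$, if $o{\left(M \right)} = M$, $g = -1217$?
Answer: $\frac{1217}{2227419117} \approx 5.4637 \cdot 10^{-7}$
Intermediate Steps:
$v{\left(Z,Q \right)} = - \frac{1}{1217}$ ($v{\left(Z,Q \right)} = \frac{1}{-1217} = - \frac{1}{1217}$)
$\frac{1}{1830254 + v{\left(-1794,o{\left(-42 \right)} \right)}} = \frac{1}{1830254 - \frac{1}{1217}} = \frac{1}{\frac{2227419117}{1217}} = \frac{1217}{2227419117}$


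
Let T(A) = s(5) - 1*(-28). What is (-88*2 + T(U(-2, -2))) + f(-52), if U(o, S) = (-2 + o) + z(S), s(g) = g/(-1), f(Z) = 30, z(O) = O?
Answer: -123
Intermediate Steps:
s(g) = -g (s(g) = g*(-1) = -g)
U(o, S) = -2 + S + o (U(o, S) = (-2 + o) + S = -2 + S + o)
T(A) = 23 (T(A) = -1*5 - 1*(-28) = -5 + 28 = 23)
(-88*2 + T(U(-2, -2))) + f(-52) = (-88*2 + 23) + 30 = (-176 + 23) + 30 = -153 + 30 = -123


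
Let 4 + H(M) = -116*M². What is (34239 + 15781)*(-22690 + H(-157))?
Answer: -144156539560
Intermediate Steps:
H(M) = -4 - 116*M²
(34239 + 15781)*(-22690 + H(-157)) = (34239 + 15781)*(-22690 + (-4 - 116*(-157)²)) = 50020*(-22690 + (-4 - 116*24649)) = 50020*(-22690 + (-4 - 2859284)) = 50020*(-22690 - 2859288) = 50020*(-2881978) = -144156539560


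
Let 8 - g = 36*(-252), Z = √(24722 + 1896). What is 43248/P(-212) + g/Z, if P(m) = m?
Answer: -204 + 4540*√26618/13309 ≈ -148.35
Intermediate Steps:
Z = √26618 ≈ 163.15
g = 9080 (g = 8 - 36*(-252) = 8 - 1*(-9072) = 8 + 9072 = 9080)
43248/P(-212) + g/Z = 43248/(-212) + 9080/(√26618) = 43248*(-1/212) + 9080*(√26618/26618) = -204 + 4540*√26618/13309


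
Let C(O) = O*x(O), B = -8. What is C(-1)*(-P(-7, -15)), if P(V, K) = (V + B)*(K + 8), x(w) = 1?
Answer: 105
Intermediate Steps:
C(O) = O (C(O) = O*1 = O)
P(V, K) = (-8 + V)*(8 + K) (P(V, K) = (V - 8)*(K + 8) = (-8 + V)*(8 + K))
C(-1)*(-P(-7, -15)) = -(-1)*(-64 - 8*(-15) + 8*(-7) - 15*(-7)) = -(-1)*(-64 + 120 - 56 + 105) = -(-1)*105 = -1*(-105) = 105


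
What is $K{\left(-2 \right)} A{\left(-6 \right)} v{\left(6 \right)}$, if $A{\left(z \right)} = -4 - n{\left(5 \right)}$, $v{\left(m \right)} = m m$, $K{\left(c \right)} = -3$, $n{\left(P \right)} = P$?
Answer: $972$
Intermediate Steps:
$v{\left(m \right)} = m^{2}$
$A{\left(z \right)} = -9$ ($A{\left(z \right)} = -4 - 5 = -9$)
$K{\left(-2 \right)} A{\left(-6 \right)} v{\left(6 \right)} = \left(-3\right) \left(-9\right) 6^{2} = 27 \cdot 36 = 972$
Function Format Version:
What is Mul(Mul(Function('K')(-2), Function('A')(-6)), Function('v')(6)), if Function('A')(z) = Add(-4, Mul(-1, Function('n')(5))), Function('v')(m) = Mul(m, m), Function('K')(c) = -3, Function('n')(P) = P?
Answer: 972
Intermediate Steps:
Function('v')(m) = Pow(m, 2)
Function('A')(z) = -9 (Function('A')(z) = Add(-4, Mul(-1, 5)) = Add(-4, -5) = -9)
Mul(Mul(Function('K')(-2), Function('A')(-6)), Function('v')(6)) = Mul(Mul(-3, -9), Pow(6, 2)) = Mul(27, 36) = 972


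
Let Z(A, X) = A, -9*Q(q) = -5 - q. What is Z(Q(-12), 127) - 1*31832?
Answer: -286495/9 ≈ -31833.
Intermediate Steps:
Q(q) = 5/9 + q/9 (Q(q) = -(-5 - q)/9 = 5/9 + q/9)
Z(Q(-12), 127) - 1*31832 = (5/9 + (1/9)*(-12)) - 1*31832 = (5/9 - 4/3) - 31832 = -7/9 - 31832 = -286495/9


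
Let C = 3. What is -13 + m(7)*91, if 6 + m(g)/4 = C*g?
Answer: 5447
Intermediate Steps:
m(g) = -24 + 12*g (m(g) = -24 + 4*(3*g) = -24 + 12*g)
-13 + m(7)*91 = -13 + (-24 + 12*7)*91 = -13 + (-24 + 84)*91 = -13 + 60*91 = -13 + 5460 = 5447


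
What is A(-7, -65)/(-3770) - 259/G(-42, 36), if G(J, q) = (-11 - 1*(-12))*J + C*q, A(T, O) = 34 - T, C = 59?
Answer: -265448/1962285 ≈ -0.13527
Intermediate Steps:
G(J, q) = J + 59*q (G(J, q) = (-11 - 1*(-12))*J + 59*q = (-11 + 12)*J + 59*q = 1*J + 59*q = J + 59*q)
A(-7, -65)/(-3770) - 259/G(-42, 36) = (34 - 1*(-7))/(-3770) - 259/(-42 + 59*36) = (34 + 7)*(-1/3770) - 259/(-42 + 2124) = 41*(-1/3770) - 259/2082 = -41/3770 - 259*1/2082 = -41/3770 - 259/2082 = -265448/1962285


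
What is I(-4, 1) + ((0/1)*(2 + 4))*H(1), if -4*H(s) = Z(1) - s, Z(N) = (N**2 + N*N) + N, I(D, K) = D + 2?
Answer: -2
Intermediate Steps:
I(D, K) = 2 + D
Z(N) = N + 2*N**2 (Z(N) = (N**2 + N**2) + N = 2*N**2 + N = N + 2*N**2)
H(s) = -3/4 + s/4 (H(s) = -(1*(1 + 2*1) - s)/4 = -(1*(1 + 2) - s)/4 = -(1*3 - s)/4 = -(3 - s)/4 = -3/4 + s/4)
I(-4, 1) + ((0/1)*(2 + 4))*H(1) = (2 - 4) + ((0/1)*(2 + 4))*(-3/4 + (1/4)*1) = -2 + ((0*1)*6)*(-3/4 + 1/4) = -2 + (0*6)*(-1/2) = -2 + 0*(-1/2) = -2 + 0 = -2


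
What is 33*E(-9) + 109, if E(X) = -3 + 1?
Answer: 43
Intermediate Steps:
E(X) = -2
33*E(-9) + 109 = 33*(-2) + 109 = -66 + 109 = 43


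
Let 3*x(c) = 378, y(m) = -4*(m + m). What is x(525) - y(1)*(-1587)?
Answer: -12570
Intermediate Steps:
y(m) = -8*m
x(c) = 126 (x(c) = (⅓)*378 = 126)
x(525) - y(1)*(-1587) = 126 - (-8*1)*(-1587) = 126 - (-8)*(-1587) = 126 - 1*12696 = 126 - 12696 = -12570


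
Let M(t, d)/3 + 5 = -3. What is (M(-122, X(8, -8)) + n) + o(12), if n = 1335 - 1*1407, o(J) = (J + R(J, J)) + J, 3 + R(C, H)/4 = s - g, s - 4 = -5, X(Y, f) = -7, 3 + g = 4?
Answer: -92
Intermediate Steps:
g = 1 (g = -3 + 4 = 1)
M(t, d) = -24 (M(t, d) = -15 + 3*(-3) = -15 - 9 = -24)
s = -1 (s = 4 - 5 = -1)
R(C, H) = -20 (R(C, H) = -12 + 4*(-1 - 1*1) = -12 + 4*(-1 - 1) = -12 + 4*(-2) = -12 - 8 = -20)
o(J) = -20 + 2*J (o(J) = (J - 20) + J = (-20 + J) + J = -20 + 2*J)
n = -72 (n = 1335 - 1407 = -72)
(M(-122, X(8, -8)) + n) + o(12) = (-24 - 72) + (-20 + 2*12) = -96 + (-20 + 24) = -96 + 4 = -92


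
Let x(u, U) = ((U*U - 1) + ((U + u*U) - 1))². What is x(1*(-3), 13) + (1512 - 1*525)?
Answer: 20868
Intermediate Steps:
x(u, U) = (-2 + U + U² + U*u)² (x(u, U) = ((U² - 1) + ((U + U*u) - 1))² = ((-1 + U²) + (-1 + U + U*u))² = (-2 + U + U² + U*u)²)
x(1*(-3), 13) + (1512 - 1*525) = (-2 + 13 + 13² + 13*(1*(-3)))² + (1512 - 1*525) = (-2 + 13 + 169 + 13*(-3))² + (1512 - 525) = (-2 + 13 + 169 - 39)² + 987 = 141² + 987 = 19881 + 987 = 20868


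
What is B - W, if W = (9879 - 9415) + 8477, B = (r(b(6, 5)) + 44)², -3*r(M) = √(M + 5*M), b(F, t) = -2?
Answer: -21019/3 - 176*I*√3/3 ≈ -7006.3 - 101.61*I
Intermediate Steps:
r(M) = -√6*√M/3 (r(M) = -√(M + 5*M)/3 = -√6*√M/3)
B = (44 - 2*I*√3/3)² (B = (-√6*√(-2)/3 + 44)² = (-√6*I*√2/3 + 44)² = (-2*I*√3/3 + 44)² = (44 - 2*I*√3/3)² ≈ 1934.7 - 101.61*I)
W = 8941 (W = 464 + 8477 = 8941)
B - W = (5804/3 - 176*I*√3/3) - 1*8941 = (5804/3 - 176*I*√3/3) - 8941 = -21019/3 - 176*I*√3/3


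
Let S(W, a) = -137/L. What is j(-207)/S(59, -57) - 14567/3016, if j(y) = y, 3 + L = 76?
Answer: 43579097/413192 ≈ 105.47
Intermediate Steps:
L = 73 (L = -3 + 76 = 73)
S(W, a) = -137/73
j(-207)/S(59, -57) - 14567/3016 = -207/(-137/73) - 14567/3016 = -207*(-73/137) - 14567*1/3016 = 15111/137 - 14567/3016 = 43579097/413192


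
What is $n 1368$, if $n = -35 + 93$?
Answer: $79344$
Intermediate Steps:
$n = 58$
$n 1368 = 58 \cdot 1368 = 79344$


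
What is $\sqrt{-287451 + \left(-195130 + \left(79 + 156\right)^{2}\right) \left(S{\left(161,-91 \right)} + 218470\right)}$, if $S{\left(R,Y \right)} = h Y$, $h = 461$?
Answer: $3 i \sqrt{2744019794} \approx 1.5715 \cdot 10^{5} i$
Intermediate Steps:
$S{\left(R,Y \right)} = 461 Y$
$\sqrt{-287451 + \left(-195130 + \left(79 + 156\right)^{2}\right) \left(S{\left(161,-91 \right)} + 218470\right)} = \sqrt{-287451 + \left(-195130 + \left(79 + 156\right)^{2}\right) \left(461 \left(-91\right) + 218470\right)} = \sqrt{-287451 + \left(-195130 + 235^{2}\right) \left(-41951 + 218470\right)} = \sqrt{-287451 + \left(-195130 + 55225\right) 176519} = \sqrt{-287451 - 24695890695} = \sqrt{-24696178146} = 3 i \sqrt{2744019794}$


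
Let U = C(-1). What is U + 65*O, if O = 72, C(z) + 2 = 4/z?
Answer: 4674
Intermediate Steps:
C(z) = -2 + 4/z
U = -6 (U = -2 + 4/(-1) = -2 + 4*(-1) = -2 - 4 = -6)
U + 65*O = -6 + 65*72 = -6 + 4680 = 4674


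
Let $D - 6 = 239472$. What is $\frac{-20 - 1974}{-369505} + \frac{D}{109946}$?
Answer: $\frac{44353775357}{20312798365} \approx 2.1835$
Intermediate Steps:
$D = 239478$ ($D = 6 + 239472 = 239478$)
$\frac{-20 - 1974}{-369505} + \frac{D}{109946} = \frac{-20 - 1974}{-369505} + \frac{239478}{109946} = \left(-20 - 1974\right) \left(- \frac{1}{369505}\right) + 239478 \cdot \frac{1}{109946} = \left(-1994\right) \left(- \frac{1}{369505}\right) + \frac{119739}{54973} = \frac{1994}{369505} + \frac{119739}{54973} = \frac{44353775357}{20312798365}$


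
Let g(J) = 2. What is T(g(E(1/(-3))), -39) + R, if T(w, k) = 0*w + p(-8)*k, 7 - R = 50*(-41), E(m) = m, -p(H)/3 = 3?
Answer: 2408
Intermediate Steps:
p(H) = -9 (p(H) = -3*3 = -9)
R = 2057 (R = 7 - 50*(-41) = 7 - 1*(-2050) = 7 + 2050 = 2057)
T(w, k) = -9*k (T(w, k) = 0*w - 9*k = 0 - 9*k = -9*k)
T(g(E(1/(-3))), -39) + R = -9*(-39) + 2057 = 351 + 2057 = 2408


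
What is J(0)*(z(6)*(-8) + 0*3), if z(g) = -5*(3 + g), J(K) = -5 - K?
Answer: -1800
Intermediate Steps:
z(g) = -15 - 5*g
J(0)*(z(6)*(-8) + 0*3) = (-5 - 1*0)*((-15 - 5*6)*(-8) + 0*3) = (-5 + 0)*((-15 - 30)*(-8) + 0) = -5*(-45*(-8) + 0) = -5*(360 + 0) = -5*360 = -1800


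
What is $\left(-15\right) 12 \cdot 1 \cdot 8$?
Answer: $-1440$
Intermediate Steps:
$\left(-15\right) 12 \cdot 1 \cdot 8 = \left(-180\right) 8 = -1440$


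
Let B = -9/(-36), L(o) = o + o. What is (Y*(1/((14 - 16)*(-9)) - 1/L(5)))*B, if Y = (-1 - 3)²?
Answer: -8/45 ≈ -0.17778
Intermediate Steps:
L(o) = 2*o
Y = 16 (Y = (-4)² = 16)
B = ¼ (B = -9*(-1/36) = ¼ ≈ 0.25000)
(Y*(1/((14 - 16)*(-9)) - 1/L(5)))*B = (16*(1/((14 - 16)*(-9)) - 1/(2*5)))*(¼) = (16*(-⅑/(-2) - 1/10))*(¼) = (16*(-½*(-⅑) - 1*⅒))*(¼) = (16*(1/18 - ⅒))*(¼) = (16*(-2/45))*(¼) = -32/45*¼ = -8/45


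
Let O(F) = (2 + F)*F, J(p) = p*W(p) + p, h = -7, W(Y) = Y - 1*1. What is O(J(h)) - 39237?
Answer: -36738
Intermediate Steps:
W(Y) = -1 + Y (W(Y) = Y - 1 = -1 + Y)
J(p) = p + p*(-1 + p) (J(p) = p*(-1 + p) + p = p + p*(-1 + p))
O(F) = F*(2 + F)
O(J(h)) - 39237 = (-7)²*(2 + (-7)²) - 39237 = 49*(2 + 49) - 39237 = 49*51 - 39237 = 2499 - 39237 = -36738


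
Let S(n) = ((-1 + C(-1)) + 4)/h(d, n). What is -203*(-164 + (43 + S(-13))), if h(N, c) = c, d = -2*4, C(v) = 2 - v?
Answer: 320537/13 ≈ 24657.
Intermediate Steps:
d = -8
S(n) = 6/n (S(n) = ((-1 + (2 - 1*(-1))) + 4)/n = ((-1 + (2 + 1)) + 4)/n = ((-1 + 3) + 4)/n = (2 + 4)/n = 6/n)
-203*(-164 + (43 + S(-13))) = -203*(-164 + (43 + 6/(-13))) = -203*(-164 + (43 + 6*(-1/13))) = -203*(-164 + (43 - 6/13)) = -203*(-164 + 553/13) = -203*(-1579/13) = 320537/13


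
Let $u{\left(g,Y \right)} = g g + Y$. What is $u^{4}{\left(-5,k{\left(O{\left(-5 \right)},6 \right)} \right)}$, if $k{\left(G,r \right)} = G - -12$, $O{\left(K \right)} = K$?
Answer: $1048576$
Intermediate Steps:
$k{\left(G,r \right)} = 12 + G$ ($k{\left(G,r \right)} = G + 12 = 12 + G$)
$u{\left(g,Y \right)} = Y + g^{2}$ ($u{\left(g,Y \right)} = g^{2} + Y = Y + g^{2}$)
$u^{4}{\left(-5,k{\left(O{\left(-5 \right)},6 \right)} \right)} = \left(\left(12 - 5\right) + \left(-5\right)^{2}\right)^{4} = \left(7 + 25\right)^{4} = 32^{4} = 1048576$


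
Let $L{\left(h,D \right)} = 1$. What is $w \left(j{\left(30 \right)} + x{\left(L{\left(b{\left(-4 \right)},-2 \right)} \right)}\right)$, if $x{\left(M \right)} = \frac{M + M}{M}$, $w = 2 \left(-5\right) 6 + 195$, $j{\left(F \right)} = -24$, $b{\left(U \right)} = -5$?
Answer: $-2970$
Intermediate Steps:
$w = 135$ ($w = \left(-10\right) 6 + 195 = -60 + 195 = 135$)
$x{\left(M \right)} = 2$ ($x{\left(M \right)} = \frac{2 M}{M} = 2$)
$w \left(j{\left(30 \right)} + x{\left(L{\left(b{\left(-4 \right)},-2 \right)} \right)}\right) = 135 \left(-24 + 2\right) = 135 \left(-22\right) = -2970$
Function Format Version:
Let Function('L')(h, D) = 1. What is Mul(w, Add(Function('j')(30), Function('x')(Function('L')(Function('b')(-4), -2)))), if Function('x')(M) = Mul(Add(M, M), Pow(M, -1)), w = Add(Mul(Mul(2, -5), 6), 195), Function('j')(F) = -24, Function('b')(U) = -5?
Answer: -2970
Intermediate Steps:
w = 135 (w = Add(Mul(-10, 6), 195) = Add(-60, 195) = 135)
Function('x')(M) = 2 (Function('x')(M) = Mul(Mul(2, M), Pow(M, -1)) = 2)
Mul(w, Add(Function('j')(30), Function('x')(Function('L')(Function('b')(-4), -2)))) = Mul(135, Add(-24, 2)) = Mul(135, -22) = -2970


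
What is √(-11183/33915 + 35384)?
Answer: √40699260857955/33915 ≈ 188.11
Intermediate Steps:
√(-11183/33915 + 35384) = √(1200037177/33915) = √40699260857955/33915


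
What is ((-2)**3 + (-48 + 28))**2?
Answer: 784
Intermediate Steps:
((-2)**3 + (-48 + 28))**2 = (-8 - 20)**2 = (-28)**2 = 784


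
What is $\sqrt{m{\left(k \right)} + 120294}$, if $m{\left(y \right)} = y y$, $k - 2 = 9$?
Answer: $\sqrt{120415} \approx 347.01$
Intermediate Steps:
$k = 11$ ($k = 2 + 9 = 11$)
$m{\left(y \right)} = y^{2}$
$\sqrt{m{\left(k \right)} + 120294} = \sqrt{11^{2} + 120294} = \sqrt{121 + 120294} = \sqrt{120415}$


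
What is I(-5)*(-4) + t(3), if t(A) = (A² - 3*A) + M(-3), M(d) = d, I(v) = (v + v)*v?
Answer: -203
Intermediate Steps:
I(v) = 2*v² (I(v) = (2*v)*v = 2*v²)
t(A) = -3 + A² - 3*A (t(A) = (A² - 3*A) - 3 = -3 + A² - 3*A)
I(-5)*(-4) + t(3) = (2*(-5)²)*(-4) + (-3 + 3² - 3*3) = (2*25)*(-4) + (-3 + 9 - 9) = 50*(-4) - 3 = -200 - 3 = -203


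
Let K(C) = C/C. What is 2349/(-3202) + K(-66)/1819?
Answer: -4269629/5824438 ≈ -0.73305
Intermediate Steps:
K(C) = 1
2349/(-3202) + K(-66)/1819 = 2349/(-3202) + 1/1819 = 2349*(-1/3202) + 1*(1/1819) = -2349/3202 + 1/1819 = -4269629/5824438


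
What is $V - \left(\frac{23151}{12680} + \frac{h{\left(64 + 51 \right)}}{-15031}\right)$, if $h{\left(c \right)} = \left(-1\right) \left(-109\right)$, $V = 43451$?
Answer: $\frac{8281113318519}{190593080} \approx 43449.0$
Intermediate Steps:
$h{\left(c \right)} = 109$
$V - \left(\frac{23151}{12680} + \frac{h{\left(64 + 51 \right)}}{-15031}\right) = 43451 - \left(\frac{23151}{12680} + \frac{109}{-15031}\right) = 43451 - \left(23151 \cdot \frac{1}{12680} + 109 \left(- \frac{1}{15031}\right)\right) = 43451 - \left(\frac{23151}{12680} - \frac{109}{15031}\right) = 43451 - \frac{346600561}{190593080} = \frac{8281113318519}{190593080}$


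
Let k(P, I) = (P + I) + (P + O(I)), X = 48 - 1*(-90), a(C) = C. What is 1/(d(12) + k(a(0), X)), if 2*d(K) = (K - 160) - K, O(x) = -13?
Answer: 1/45 ≈ 0.022222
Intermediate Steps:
X = 138 (X = 48 + 90 = 138)
d(K) = -80 (d(K) = ((K - 160) - K)/2 = ((-160 + K) - K)/2 = (1/2)*(-160) = -80)
k(P, I) = -13 + I + 2*P (k(P, I) = (P + I) + (P - 13) = (I + P) + (-13 + P) = -13 + I + 2*P)
1/(d(12) + k(a(0), X)) = 1/(-80 + (-13 + 138 + 2*0)) = 1/(-80 + (-13 + 138 + 0)) = 1/(-80 + 125) = 1/45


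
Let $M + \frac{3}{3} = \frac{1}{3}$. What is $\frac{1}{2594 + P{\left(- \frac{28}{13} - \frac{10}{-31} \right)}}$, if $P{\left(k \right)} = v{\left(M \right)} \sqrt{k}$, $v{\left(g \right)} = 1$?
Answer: $\frac{522691}{1355860823} - \frac{3 i \sqrt{33046}}{2711721646} \approx 0.0003855 - 2.0111 \cdot 10^{-7} i$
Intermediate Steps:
$M = - \frac{2}{3}$ ($M = -1 + \frac{1}{3} = - \frac{2}{3} \approx -0.66667$)
$P{\left(k \right)} = \sqrt{k}$ ($P{\left(k \right)} = 1 \sqrt{k} = \sqrt{k}$)
$\frac{1}{2594 + P{\left(- \frac{28}{13} - \frac{10}{-31} \right)}} = \frac{1}{2594 + \sqrt{- \frac{28}{13} - \frac{10}{-31}}} = \frac{1}{2594 + \sqrt{\left(-28\right) \frac{1}{13} - - \frac{10}{31}}} = \frac{1}{2594 + \sqrt{- \frac{28}{13} + \frac{10}{31}}} = \frac{1}{2594 + \sqrt{- \frac{738}{403}}} = \frac{1}{2594 + \frac{3 i \sqrt{33046}}{403}}$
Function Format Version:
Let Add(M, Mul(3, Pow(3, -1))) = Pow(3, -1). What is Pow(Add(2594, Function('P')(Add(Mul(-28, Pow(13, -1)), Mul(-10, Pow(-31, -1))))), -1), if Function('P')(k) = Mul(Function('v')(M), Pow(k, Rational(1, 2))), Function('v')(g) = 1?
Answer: Add(Rational(522691, 1355860823), Mul(Rational(-3, 2711721646), I, Pow(33046, Rational(1, 2)))) ≈ Add(0.00038550, Mul(-2.0111e-7, I))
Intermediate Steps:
M = Rational(-2, 3) (M = Add(-1, Pow(3, -1)) = Add(-1, Rational(1, 3)) = Rational(-2, 3) ≈ -0.66667)
Function('P')(k) = Pow(k, Rational(1, 2)) (Function('P')(k) = Mul(1, Pow(k, Rational(1, 2))) = Pow(k, Rational(1, 2)))
Pow(Add(2594, Function('P')(Add(Mul(-28, Pow(13, -1)), Mul(-10, Pow(-31, -1))))), -1) = Pow(Add(2594, Pow(Add(Mul(-28, Pow(13, -1)), Mul(-10, Pow(-31, -1))), Rational(1, 2))), -1) = Pow(Add(2594, Pow(Add(Mul(-28, Rational(1, 13)), Mul(-10, Rational(-1, 31))), Rational(1, 2))), -1) = Pow(Add(2594, Pow(Add(Rational(-28, 13), Rational(10, 31)), Rational(1, 2))), -1) = Pow(Add(2594, Pow(Rational(-738, 403), Rational(1, 2))), -1) = Pow(Add(2594, Mul(Rational(3, 403), I, Pow(33046, Rational(1, 2)))), -1)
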